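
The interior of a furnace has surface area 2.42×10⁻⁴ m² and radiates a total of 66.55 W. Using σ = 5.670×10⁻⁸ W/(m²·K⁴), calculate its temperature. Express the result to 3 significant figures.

T ≈ 1.48×10³ K

Area A = 2.42×10⁻⁴ m².
P = σAT⁴ ⇒ T = (P/(σA))^(1/4) = (66.55/(5.670×10⁻⁸×2.42×10⁻⁴))^(1/4) = 1.48×10³ K.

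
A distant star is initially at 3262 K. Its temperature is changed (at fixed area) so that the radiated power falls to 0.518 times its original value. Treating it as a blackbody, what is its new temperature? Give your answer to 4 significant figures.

T₂ ≈ 2767 K

P ∝ T⁴, so T₂/T₁ = (P₂/P₁)^(1/4) = (0.518)^(1/4) = 0.848364.
T₂ = 3262 × 0.848364 = 2767 K.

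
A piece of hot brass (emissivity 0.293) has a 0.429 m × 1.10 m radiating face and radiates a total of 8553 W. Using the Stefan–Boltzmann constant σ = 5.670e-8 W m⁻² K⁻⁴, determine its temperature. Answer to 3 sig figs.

Area A = 0.429 × 1.10 = 0.4719 m².
P = εσAT⁴ ⇒ T = (P/(εσA))^(1/4) = (8553/(0.293×5.670×10⁻⁸×0.4719))^(1/4) = 1.02×10³ K.

T ≈ 1.02×10³ K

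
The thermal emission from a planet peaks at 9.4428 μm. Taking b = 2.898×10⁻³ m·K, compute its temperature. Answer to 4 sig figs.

T ≈ 306.9 K

Wien's law gives T = b/λ_max = (2.898×10⁻³ m·K)/(9.4428×10⁻⁶ m) = 306.9 K.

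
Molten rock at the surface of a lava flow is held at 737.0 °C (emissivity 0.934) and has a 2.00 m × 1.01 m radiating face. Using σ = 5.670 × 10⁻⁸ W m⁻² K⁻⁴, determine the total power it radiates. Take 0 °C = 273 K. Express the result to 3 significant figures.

P ≈ 1.11×10⁵ W

T = 737.0 °C + 273 = 1010.0 K.
Area A = 2.00 × 1.01 = 2.02 m².
P = εσAT⁴ = 0.934 × 5.670×10⁻⁸ × 2.02 × (1010.0)⁴ = 1.11×10⁵ W.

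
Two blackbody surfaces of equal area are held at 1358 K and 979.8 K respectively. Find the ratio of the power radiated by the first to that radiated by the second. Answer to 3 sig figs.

With equal areas, P₁/P₂ = (T₁/T₂)⁴ = (1358/979.8)⁴ = 3.69.

P₁/P₂ ≈ 3.69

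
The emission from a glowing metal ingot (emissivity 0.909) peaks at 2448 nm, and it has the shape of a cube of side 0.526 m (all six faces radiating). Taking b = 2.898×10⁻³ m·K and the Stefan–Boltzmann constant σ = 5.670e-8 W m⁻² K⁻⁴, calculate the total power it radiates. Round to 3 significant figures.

P ≈ 1.68×10⁵ W

Wien's law: T = b/λ_max = 2.898×10⁻³/2.448×10⁻⁶ = 1183.82 K.
Area A = 6s² = 6×(0.526 m)² = 1.66006 m².
Then P = εσAT⁴ = 0.909×5.670×10⁻⁸×1.66006×(1183.82)⁴ = 1.68×10⁵ W.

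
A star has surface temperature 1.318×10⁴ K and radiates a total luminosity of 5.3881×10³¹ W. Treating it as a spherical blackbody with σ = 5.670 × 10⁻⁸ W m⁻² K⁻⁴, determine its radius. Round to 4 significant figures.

L = 4πR²σT⁴ ⇒ R = √(L/(4πσT⁴)).
σT⁴ = 1.71098×10⁹ W/m², so R = √(5.3881×10³¹/(4π×1.71098×10⁹)) = 5.006×10¹⁰ m.

R ≈ 5.006×10¹⁰ m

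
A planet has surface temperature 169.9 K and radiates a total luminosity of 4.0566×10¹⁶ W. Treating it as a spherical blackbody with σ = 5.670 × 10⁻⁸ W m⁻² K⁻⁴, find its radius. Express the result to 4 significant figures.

R ≈ 8.266×10⁶ m

L = 4πR²σT⁴ ⇒ R = √(L/(4πσT⁴)).
σT⁴ = 47.2451 W/m², so R = √(4.0566×10¹⁶/(4π×47.2451)) = 8.266×10⁶ m.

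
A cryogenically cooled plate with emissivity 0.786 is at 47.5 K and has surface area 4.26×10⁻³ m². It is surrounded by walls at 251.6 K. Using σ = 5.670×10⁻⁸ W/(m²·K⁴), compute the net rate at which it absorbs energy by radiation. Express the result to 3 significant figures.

Net gain ≈ 0.760 W

Area A = 4.26×10⁻³ m².
Net radiated power P_net = εσA(T⁴ − T₀⁴) = 0.786×5.670×10⁻⁸×4.26×10⁻³×(47.5⁴ − 251.6⁴).
T⁴ − T₀⁴ = 5.09066×10⁶ − 4.00721×10⁹ = -4.00212×10⁹ K⁴, so P_net = -0.760 W — negative, meaning a net gain of 0.760 W.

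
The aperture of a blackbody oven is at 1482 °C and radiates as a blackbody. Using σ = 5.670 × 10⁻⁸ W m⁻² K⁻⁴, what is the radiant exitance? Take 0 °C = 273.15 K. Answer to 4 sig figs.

T = 1482 °C + 273.15 = 1755.15 K.
Stefan–Boltzmann: I = σT⁴ = 5.670×10⁻⁸ × (1755.15)⁴ = 5.381×10⁵ W/m².

I ≈ 5.381×10⁵ W/m²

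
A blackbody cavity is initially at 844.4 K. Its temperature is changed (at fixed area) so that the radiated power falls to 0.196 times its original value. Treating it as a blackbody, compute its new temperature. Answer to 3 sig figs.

P ∝ T⁴, so T₂/T₁ = (P₂/P₁)^(1/4) = (0.196)^(1/4) = 0.665371.
T₂ = 844.4 × 0.665371 = 562 K.

T₂ ≈ 562 K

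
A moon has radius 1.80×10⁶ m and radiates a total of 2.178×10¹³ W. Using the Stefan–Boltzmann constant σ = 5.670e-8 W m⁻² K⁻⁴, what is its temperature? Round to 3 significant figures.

T ≈ 55.4 K

Surface area A = 4πR² = 4π(1.80×10⁶ m)² = 4.07150×10¹³ m².
P = σAT⁴ ⇒ T = (P/(σA))^(1/4) = (2.178×10¹³/(5.670×10⁻⁸×4.07150×10¹³))^(1/4) = 55.4 K.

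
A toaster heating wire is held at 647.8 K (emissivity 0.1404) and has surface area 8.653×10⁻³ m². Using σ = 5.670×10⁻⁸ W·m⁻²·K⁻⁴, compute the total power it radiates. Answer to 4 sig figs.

Area A = 8.653×10⁻³ m².
P = εσAT⁴ = 0.1404 × 5.670×10⁻⁸ × 8.653×10⁻³ × (647.8)⁴ = 12.13 W.

P ≈ 12.13 W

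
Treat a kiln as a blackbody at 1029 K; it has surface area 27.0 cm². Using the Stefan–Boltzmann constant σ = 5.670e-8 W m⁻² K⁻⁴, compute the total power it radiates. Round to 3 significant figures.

P ≈ 172 W

Area A = 27.0 cm² = 2.70×10⁻³ m².
P = σAT⁴ = 5.670×10⁻⁸ × 2.70×10⁻³ × (1029)⁴ = 172 W.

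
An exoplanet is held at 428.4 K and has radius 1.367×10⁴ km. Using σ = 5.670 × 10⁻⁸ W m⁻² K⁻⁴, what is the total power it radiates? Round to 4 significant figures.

Surface area A = 4πR² = 4π(1.367×10⁷ m)² = 2.34826×10¹⁵ m².
P = σAT⁴ = 5.670×10⁻⁸ × 2.34826×10¹⁵ × (428.4)⁴ = 4.485×10¹⁸ W.

P ≈ 4.485×10¹⁸ W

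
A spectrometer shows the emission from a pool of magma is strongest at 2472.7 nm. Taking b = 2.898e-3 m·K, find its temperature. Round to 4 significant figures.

Wien's law gives T = b/λ_max = (2.898×10⁻³ m·K)/(2.4727×10⁻⁶ m) = 1172 K.

T ≈ 1172 K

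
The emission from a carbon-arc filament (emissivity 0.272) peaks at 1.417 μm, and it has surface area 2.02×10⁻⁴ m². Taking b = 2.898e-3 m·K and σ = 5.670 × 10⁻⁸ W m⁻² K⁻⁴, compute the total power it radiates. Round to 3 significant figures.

P ≈ 54.5 W

Wien's law: T = b/λ_max = 2.898×10⁻³/1.417×10⁻⁶ = 2045.17 K.
Area A = 2.02×10⁻⁴ m².
Then P = εσAT⁴ = 0.272×5.670×10⁻⁸×2.02×10⁻⁴×(2045.17)⁴ = 54.5 W.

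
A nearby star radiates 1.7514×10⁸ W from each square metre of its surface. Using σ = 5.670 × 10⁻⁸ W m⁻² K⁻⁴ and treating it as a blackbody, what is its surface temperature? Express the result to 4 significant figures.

T ≈ 7455 K

I = σT⁴, so T = (I/σ)^(1/4) = (1.7514×10⁸/(5.670×10⁻⁸))^(1/4) = 7455 K.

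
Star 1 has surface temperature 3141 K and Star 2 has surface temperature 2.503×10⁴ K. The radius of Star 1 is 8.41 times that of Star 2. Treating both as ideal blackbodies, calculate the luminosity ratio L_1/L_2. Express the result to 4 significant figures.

L_1/L_2 ≈ 0.01754

L ∝ R²T⁴, so L_1/L_2 = (R_1/R_2)²(T_1/T_2)⁴ = (8.41)² × (3141/2.503×10⁴)⁴ = 70.7281 × 2.47987×10⁻⁴ = 0.01754.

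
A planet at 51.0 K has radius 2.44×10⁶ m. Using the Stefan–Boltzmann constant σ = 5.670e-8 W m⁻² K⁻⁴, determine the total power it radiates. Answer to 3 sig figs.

Surface area A = 4πR² = 4π(2.44×10⁶ m)² = 7.48151×10¹³ m².
P = σAT⁴ = 5.670×10⁻⁸ × 7.48151×10¹³ × (51.0)⁴ = 2.87×10¹³ W.

P ≈ 2.87×10¹³ W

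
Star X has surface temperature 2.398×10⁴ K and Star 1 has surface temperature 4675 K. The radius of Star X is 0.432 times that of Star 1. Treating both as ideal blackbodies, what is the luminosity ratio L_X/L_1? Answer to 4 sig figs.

L_X/L_1 ≈ 129.2

L ∝ R²T⁴, so L_X/L_1 = (R_X/R_1)²(T_X/T_1)⁴ = (0.432)² × (2.398×10⁴/4675)⁴ = 0.186624 × 692.262 = 129.2.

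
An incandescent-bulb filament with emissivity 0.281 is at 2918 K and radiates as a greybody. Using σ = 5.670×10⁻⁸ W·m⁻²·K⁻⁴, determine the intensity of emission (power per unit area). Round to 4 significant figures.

I ≈ 1.155×10⁶ W/m²

Stefan–Boltzmann: I = εσT⁴ = 0.281 × 5.670×10⁻⁸ × (2918)⁴ = 1.155×10⁶ W/m².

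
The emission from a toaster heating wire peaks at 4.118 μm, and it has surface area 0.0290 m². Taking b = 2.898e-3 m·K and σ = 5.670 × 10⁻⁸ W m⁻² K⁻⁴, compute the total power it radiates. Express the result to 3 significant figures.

Wien's law: T = b/λ_max = 2.898×10⁻³/4.118×10⁻⁶ = 703.740 K.
Area A = 0.0290 m².
Then P = σAT⁴ = 5.670×10⁻⁸×0.0290×(703.740)⁴ = 403 W.

P ≈ 403 W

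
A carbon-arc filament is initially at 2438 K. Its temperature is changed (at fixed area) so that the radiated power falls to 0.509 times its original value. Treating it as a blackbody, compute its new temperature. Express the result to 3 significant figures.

P ∝ T⁴, so T₂/T₁ = (P₂/P₁)^(1/4) = (0.509)^(1/4) = 0.844655.
T₂ = 2438 × 0.844655 = 2.06×10³ K.

T₂ ≈ 2.06×10³ K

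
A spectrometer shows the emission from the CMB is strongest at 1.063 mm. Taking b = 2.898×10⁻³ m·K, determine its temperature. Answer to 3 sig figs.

Wien's law gives T = b/λ_max = (2.898×10⁻³ m·K)/(1.063×10⁻³ m) = 2.73 K.

T ≈ 2.73 K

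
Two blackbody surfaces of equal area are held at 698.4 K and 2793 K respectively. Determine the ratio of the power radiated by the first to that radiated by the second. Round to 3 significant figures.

P₁/P₂ ≈ 3.91×10⁻³

With equal areas, P₁/P₂ = (T₁/T₂)⁴ = (698.4/2793)⁴ = 3.91×10⁻³.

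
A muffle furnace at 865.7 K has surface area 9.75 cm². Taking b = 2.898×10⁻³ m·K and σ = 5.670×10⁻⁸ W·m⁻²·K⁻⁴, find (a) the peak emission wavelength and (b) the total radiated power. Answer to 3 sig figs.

(a) λ_max = b/T = 2.898×10⁻³/865.7 = 3.348×10⁻⁶ m = 3.35 μm.
Area A = 9.75 cm² = 9.75×10⁻⁴ m².
(b) P = σAT⁴ = 5.670×10⁻⁸×9.75×10⁻⁴×(865.7)⁴ = 31.0 W.

λ_max ≈ 3.35 μm; P ≈ 31.0 W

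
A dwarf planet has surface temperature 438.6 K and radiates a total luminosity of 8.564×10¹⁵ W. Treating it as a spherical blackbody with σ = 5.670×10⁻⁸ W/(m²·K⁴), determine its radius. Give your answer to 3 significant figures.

R ≈ 5.70×10⁵ m

L = 4πR²σT⁴ ⇒ R = √(L/(4πσT⁴)).
σT⁴ = 2098.25 W/m², so R = √(8.564×10¹⁵/(4π×2098.25)) = 5.70×10⁵ m.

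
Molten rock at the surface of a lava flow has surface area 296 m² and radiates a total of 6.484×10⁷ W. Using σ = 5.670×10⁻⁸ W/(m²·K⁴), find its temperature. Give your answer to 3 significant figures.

T ≈ 1.40×10³ K

Area A = 296 m².
P = σAT⁴ ⇒ T = (P/(σA))^(1/4) = (6.484×10⁷/(5.670×10⁻⁸×296))^(1/4) = 1.40×10³ K.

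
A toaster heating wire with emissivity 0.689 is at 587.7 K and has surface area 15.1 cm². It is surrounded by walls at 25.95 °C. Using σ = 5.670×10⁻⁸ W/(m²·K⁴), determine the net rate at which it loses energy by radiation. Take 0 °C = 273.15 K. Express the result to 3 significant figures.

Net loss ≈ 6.57 W

Surroundings: T = 25.95 °C + 273.15 = 299.10 K.
Area A = 15.1 cm² = 1.51×10⁻³ m².
Net radiated power P_net = εσA(T⁴ − T₀⁴) = 0.689×5.670×10⁻⁸×1.51×10⁻³×(587.7⁴ − 299.10⁴).
T⁴ − T₀⁴ = 1.19295×10¹¹ − 8.00324×10⁹ = 1.11292×10¹¹ K⁴, so P_net = 6.57 W.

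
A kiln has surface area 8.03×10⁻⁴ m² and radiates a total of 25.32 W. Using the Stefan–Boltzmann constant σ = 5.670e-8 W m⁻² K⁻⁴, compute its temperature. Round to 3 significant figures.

Area A = 8.03×10⁻⁴ m².
P = σAT⁴ ⇒ T = (P/(σA))^(1/4) = (25.32/(5.670×10⁻⁸×8.03×10⁻⁴))^(1/4) = 864 K.

T ≈ 864 K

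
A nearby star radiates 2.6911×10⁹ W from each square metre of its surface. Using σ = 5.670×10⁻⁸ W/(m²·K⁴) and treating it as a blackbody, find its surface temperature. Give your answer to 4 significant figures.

T ≈ 1.476×10⁴ K

I = σT⁴, so T = (I/σ)^(1/4) = (2.6911×10⁹/(5.670×10⁻⁸))^(1/4) = 1.476×10⁴ K.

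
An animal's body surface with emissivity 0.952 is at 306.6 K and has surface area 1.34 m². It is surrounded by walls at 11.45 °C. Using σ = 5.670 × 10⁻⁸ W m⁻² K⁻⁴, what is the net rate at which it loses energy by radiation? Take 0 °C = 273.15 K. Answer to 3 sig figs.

Surroundings: T = 11.45 °C + 273.15 = 284.60 K.
Area A = 1.34 m².
Net radiated power P_net = εσA(T⁴ − T₀⁴) = 0.952×5.670×10⁻⁸×1.34×(306.6⁴ − 284.60⁴).
T⁴ − T₀⁴ = 8.83667×10⁹ − 6.56054×10⁹ = 2.27613×10⁹ K⁴, so P_net = 165 W.

Net loss ≈ 165 W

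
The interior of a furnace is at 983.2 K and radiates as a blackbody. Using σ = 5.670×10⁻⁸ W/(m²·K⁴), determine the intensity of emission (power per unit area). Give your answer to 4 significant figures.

Stefan–Boltzmann: I = σT⁴ = 5.670×10⁻⁸ × (983.2)⁴ = 5.298×10⁴ W/m².

I ≈ 5.298×10⁴ W/m²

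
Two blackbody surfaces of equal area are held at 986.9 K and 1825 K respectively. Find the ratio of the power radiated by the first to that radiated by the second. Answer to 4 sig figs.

With equal areas, P₁/P₂ = (T₁/T₂)⁴ = (986.9/1825)⁴ = 0.08551.

P₁/P₂ ≈ 0.08551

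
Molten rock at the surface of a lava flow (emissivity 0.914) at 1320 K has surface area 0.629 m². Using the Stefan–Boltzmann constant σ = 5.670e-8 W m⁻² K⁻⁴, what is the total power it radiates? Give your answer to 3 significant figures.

P ≈ 9.90×10⁴ W

Area A = 0.629 m².
P = εσAT⁴ = 0.914 × 5.670×10⁻⁸ × 0.629 × (1320)⁴ = 9.90×10⁴ W.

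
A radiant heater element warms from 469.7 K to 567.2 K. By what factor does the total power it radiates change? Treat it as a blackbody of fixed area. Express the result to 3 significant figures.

P₂/P₁ ≈ 2.13

P ∝ T⁴, so P₂/P₁ = (T₂/T₁)⁴ = (567.2/469.7)⁴ = (1.20758)⁴ = 2.13.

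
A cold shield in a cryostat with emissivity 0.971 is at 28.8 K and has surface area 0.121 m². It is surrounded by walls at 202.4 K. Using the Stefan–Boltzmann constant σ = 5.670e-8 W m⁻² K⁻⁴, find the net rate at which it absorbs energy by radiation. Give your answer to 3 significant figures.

Area A = 0.121 m².
Net radiated power P_net = εσA(T⁴ − T₀⁴) = 0.971×5.670×10⁻⁸×0.121×(28.8⁴ − 202.4⁴).
T⁴ − T₀⁴ = 6.87971×10⁵ − 1.67819×10⁹ = -1.67750×10⁹ K⁴, so P_net = -11.2 W — negative, meaning a net gain of 11.2 W.

Net gain ≈ 11.2 W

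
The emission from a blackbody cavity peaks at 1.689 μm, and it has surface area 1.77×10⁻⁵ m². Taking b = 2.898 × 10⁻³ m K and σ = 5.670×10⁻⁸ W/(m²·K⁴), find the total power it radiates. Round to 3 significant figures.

P ≈ 8.70 W

Wien's law: T = b/λ_max = 2.898×10⁻³/1.689×10⁻⁶ = 1715.81 K.
Area A = 1.77×10⁻⁵ m².
Then P = σAT⁴ = 5.670×10⁻⁸×1.77×10⁻⁵×(1715.81)⁴ = 8.70 W.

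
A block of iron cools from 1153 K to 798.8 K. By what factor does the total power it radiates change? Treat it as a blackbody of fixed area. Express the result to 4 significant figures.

P₂/P₁ ≈ 0.2304

P ∝ T⁴, so P₂/P₁ = (T₂/T₁)⁴ = (798.8/1153)⁴ = (0.692801)⁴ = 0.2304.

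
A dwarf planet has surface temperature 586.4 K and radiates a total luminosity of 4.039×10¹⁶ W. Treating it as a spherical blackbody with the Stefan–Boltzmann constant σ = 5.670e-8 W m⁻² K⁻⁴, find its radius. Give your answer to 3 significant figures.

L = 4πR²σT⁴ ⇒ R = √(L/(4πσT⁴)).
σT⁴ = 6704.38 W/m², so R = √(4.039×10¹⁶/(4π×6704.38)) = 6.92×10⁵ m.

R ≈ 6.92×10⁵ m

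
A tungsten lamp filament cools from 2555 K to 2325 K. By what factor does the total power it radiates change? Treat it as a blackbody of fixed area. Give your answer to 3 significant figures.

P₂/P₁ ≈ 0.686

P ∝ T⁴, so P₂/P₁ = (T₂/T₁)⁴ = (2325/2555)⁴ = (0.909980)⁴ = 0.686.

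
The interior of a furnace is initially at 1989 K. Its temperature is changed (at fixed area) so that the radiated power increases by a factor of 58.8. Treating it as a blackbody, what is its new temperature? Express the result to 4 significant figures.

T₂ ≈ 5508 K

P ∝ T⁴, so T₂/T₁ = (P₂/P₁)^(1/4) = (58.8)^(1/4) = 2.76914.
T₂ = 1989 × 2.76914 = 5508 K.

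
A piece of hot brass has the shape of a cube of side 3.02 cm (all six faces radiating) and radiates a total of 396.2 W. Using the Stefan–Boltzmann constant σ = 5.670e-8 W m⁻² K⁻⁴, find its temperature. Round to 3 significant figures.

T ≈ 1.06×10³ K

Area A = 6s² = 6×(0.0302 m)² = 5.47224×10⁻³ m².
P = σAT⁴ ⇒ T = (P/(σA))^(1/4) = (396.2/(5.670×10⁻⁸×5.47224×10⁻³))^(1/4) = 1.06×10³ K.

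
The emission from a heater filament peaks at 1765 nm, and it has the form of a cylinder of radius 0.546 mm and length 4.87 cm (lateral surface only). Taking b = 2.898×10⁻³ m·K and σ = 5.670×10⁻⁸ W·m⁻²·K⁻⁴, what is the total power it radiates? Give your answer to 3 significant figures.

P ≈ 68.8 W

Wien's law: T = b/λ_max = 2.898×10⁻³/1.765×10⁻⁶ = 1641.93 K.
Lateral area A = 2πrL = 2π×5.46×10⁻⁴×0.0487 = 1.67071×10⁻⁴ m².
Then P = σAT⁴ = 5.670×10⁻⁸×1.67071×10⁻⁴×(1641.93)⁴ = 68.8 W.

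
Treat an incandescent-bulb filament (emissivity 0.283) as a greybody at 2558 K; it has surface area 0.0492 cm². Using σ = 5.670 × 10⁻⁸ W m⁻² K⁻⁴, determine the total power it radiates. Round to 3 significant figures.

P ≈ 3.38 W

Area A = 0.0492 cm² = 4.92×10⁻⁶ m².
P = εσAT⁴ = 0.283 × 5.670×10⁻⁸ × 4.92×10⁻⁶ × (2558)⁴ = 3.38 W.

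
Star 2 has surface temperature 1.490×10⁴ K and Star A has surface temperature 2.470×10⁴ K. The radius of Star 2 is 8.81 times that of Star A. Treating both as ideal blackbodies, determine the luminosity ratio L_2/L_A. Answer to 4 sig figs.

L ∝ R²T⁴, so L_2/L_A = (R_2/R_A)²(T_2/T_A)⁴ = (8.81)² × (1.490×10⁴/2.470×10⁴)⁴ = 77.6161 × 0.132421 = 10.28.

L_2/L_A ≈ 10.28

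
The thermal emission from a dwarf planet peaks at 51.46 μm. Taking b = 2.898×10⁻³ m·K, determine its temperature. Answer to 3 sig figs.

T ≈ 56.3 K

Wien's law gives T = b/λ_max = (2.898×10⁻³ m·K)/(5.146×10⁻⁵ m) = 56.3 K.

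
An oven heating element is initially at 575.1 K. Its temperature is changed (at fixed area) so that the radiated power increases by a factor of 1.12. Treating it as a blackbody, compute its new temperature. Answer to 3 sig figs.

P ∝ T⁴, so T₂/T₁ = (P₂/P₁)^(1/4) = (1.12)^(1/4) = 1.02874.
T₂ = 575.1 × 1.02874 = 592 K.

T₂ ≈ 592 K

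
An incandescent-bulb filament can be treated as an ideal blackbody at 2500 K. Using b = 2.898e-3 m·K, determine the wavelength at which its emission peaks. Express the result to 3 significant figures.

λ_max ≈ 1.16×10³ nm

Wien's displacement law: λ_max = b/T = (2.898×10⁻³ m·K)/(2500 K) = 1.159×10⁻⁶ m.
That is 1.16×10³ nm, in the infrared range.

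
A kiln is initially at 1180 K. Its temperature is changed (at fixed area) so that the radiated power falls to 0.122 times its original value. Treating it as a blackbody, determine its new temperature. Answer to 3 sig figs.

T₂ ≈ 697 K

P ∝ T⁴, so T₂/T₁ = (P₂/P₁)^(1/4) = (0.122)^(1/4) = 0.591003.
T₂ = 1180 × 0.591003 = 697 K.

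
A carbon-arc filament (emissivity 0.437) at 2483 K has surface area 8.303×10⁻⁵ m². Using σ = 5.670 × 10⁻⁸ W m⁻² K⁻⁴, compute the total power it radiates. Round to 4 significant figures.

Area A = 8.303×10⁻⁵ m².
P = εσAT⁴ = 0.437 × 5.670×10⁻⁸ × 8.303×10⁻⁵ × (2483)⁴ = 78.20 W.

P ≈ 78.20 W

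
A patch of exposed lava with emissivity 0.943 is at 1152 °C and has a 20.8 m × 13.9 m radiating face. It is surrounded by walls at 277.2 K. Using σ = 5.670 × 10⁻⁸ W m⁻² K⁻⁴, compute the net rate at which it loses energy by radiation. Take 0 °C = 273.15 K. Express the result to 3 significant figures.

T = 1152 °C + 273.15 = 1425.15 K.
Area A = 20.8 × 13.9 = 289.12 m².
Net radiated power P_net = εσA(T⁴ − T₀⁴) = 0.943×5.670×10⁻⁸×289.12×(1425.15⁴ − 277.2⁴).
T⁴ − T₀⁴ = 4.12517×10¹² − 5.90436×10⁹ = 4.11927×10¹² K⁴, so P_net = 6.37×10⁷ W.

Net loss ≈ 6.37×10⁷ W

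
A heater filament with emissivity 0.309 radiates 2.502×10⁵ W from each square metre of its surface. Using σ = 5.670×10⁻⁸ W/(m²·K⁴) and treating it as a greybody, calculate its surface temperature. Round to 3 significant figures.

I = εσT⁴, so T = (I/εσ)^(1/4) = (2.502×10⁵/(0.309×5.670×10⁻⁸))^(1/4) = 1.94×10³ K.

T ≈ 1.94×10³ K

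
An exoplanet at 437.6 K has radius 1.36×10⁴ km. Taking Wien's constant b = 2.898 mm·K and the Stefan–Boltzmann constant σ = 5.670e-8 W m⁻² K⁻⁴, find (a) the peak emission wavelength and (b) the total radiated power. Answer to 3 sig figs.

λ_max ≈ 6.62 μm; P ≈ 4.83×10¹⁸ W

(a) λ_max = b/T = 2.898×10⁻³/437.6 = 6.622×10⁻⁶ m = 6.62 μm.
Surface area A = 4πR² = 4π(1.36×10⁷ m)² = 2.32428×10¹⁵ m².
(b) P = σAT⁴ = 5.670×10⁻⁸×2.32428×10¹⁵×(437.6)⁴ = 4.83×10¹⁸ W.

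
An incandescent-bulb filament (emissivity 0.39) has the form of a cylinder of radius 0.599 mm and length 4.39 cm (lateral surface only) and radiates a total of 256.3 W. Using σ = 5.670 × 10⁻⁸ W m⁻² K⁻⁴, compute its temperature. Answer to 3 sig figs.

Lateral area A = 2πrL = 2π×5.99×10⁻⁴×0.0439 = 1.65223×10⁻⁴ m².
P = εσAT⁴ ⇒ T = (P/(εσA))^(1/4) = (256.3/(0.39×5.670×10⁻⁸×1.65223×10⁻⁴))^(1/4) = 2.89×10³ K.

T ≈ 2.89×10³ K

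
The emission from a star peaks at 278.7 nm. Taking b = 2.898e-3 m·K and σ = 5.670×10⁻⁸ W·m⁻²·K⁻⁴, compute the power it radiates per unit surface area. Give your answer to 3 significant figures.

Wien's law: T = b/λ_max = 2.898×10⁻³/2.787×10⁻⁷ = 10398.3 K.
Then I = σT⁴ = 5.670×10⁻⁸×(10398.3)⁴ = 6.63×10⁸ W/m².

I ≈ 6.63×10⁸ W/m²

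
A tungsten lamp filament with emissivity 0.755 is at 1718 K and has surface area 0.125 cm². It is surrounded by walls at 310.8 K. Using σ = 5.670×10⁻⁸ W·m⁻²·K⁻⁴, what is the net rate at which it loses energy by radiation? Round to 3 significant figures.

Net loss ≈ 4.66 W

Area A = 0.125 cm² = 1.25×10⁻⁵ m².
Net radiated power P_net = εσA(T⁴ − T₀⁴) = 0.755×5.670×10⁻⁸×1.25×10⁻⁵×(1718⁴ − 310.8⁴).
T⁴ − T₀⁴ = 8.71149×10¹² − 9.33091×10⁹ = 8.70216×10¹² K⁴, so P_net = 4.66 W.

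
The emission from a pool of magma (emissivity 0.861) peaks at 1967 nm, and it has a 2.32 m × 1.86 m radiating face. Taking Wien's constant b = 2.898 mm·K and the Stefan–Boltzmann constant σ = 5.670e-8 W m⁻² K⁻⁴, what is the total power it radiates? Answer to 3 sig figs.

P ≈ 9.93×10⁵ W

Wien's law: T = b/λ_max = 2.898×10⁻³/1.967×10⁻⁶ = 1473.31 K.
Area A = 2.32 × 1.86 = 4.3152 m².
Then P = εσAT⁴ = 0.861×5.670×10⁻⁸×4.3152×(1473.31)⁴ = 9.93×10⁵ W.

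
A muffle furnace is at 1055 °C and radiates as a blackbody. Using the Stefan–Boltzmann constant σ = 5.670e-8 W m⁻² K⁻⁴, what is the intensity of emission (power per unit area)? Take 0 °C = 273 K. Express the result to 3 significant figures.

T = 1055 °C + 273 = 1328 K.
Stefan–Boltzmann: I = σT⁴ = 5.670×10⁻⁸ × (1328)⁴ = 1.76×10⁵ W/m².

I ≈ 1.76×10⁵ W/m²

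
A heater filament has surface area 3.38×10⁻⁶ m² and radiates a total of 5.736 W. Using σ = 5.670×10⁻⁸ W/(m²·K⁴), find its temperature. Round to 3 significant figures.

T ≈ 2.34×10³ K

Area A = 3.38×10⁻⁶ m².
P = σAT⁴ ⇒ T = (P/(σA))^(1/4) = (5.736/(5.670×10⁻⁸×3.38×10⁻⁶))^(1/4) = 2.34×10³ K.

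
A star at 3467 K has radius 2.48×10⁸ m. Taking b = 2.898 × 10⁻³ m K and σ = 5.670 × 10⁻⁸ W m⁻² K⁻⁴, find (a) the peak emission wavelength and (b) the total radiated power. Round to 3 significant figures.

λ_max ≈ 0.836 μm; P ≈ 6.33×10²⁴ W

(a) λ_max = b/T = 2.898×10⁻³/3467 = 8.359×10⁻⁷ m = 0.836 μm.
Surface area A = 4πR² = 4π(2.48×10⁸ m)² = 7.72882×10¹⁷ m².
(b) P = σAT⁴ = 5.670×10⁻⁸×7.72882×10¹⁷×(3467)⁴ = 6.33×10²⁴ W.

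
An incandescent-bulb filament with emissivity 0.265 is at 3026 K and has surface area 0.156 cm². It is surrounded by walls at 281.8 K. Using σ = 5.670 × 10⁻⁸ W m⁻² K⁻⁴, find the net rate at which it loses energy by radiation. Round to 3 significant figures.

Net loss ≈ 19.7 W

Area A = 0.156 cm² = 1.56×10⁻⁵ m².
Net radiated power P_net = εσA(T⁴ − T₀⁴) = 0.265×5.670×10⁻⁸×1.56×10⁻⁵×(3026⁴ − 281.8⁴).
T⁴ − T₀⁴ = 8.38447×10¹³ − 6.30615×10⁹ = 8.38384×10¹³ K⁴, so P_net = 19.7 W.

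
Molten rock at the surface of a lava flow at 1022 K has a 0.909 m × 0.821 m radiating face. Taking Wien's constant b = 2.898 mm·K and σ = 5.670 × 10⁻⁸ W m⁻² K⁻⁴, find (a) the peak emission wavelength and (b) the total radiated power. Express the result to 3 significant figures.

(a) λ_max = b/T = 2.898×10⁻³/1022 = 2.836×10⁻⁶ m = 2.84×10³ nm.
Area A = 0.909 × 0.821 = 0.746289 m².
(b) P = σAT⁴ = 5.670×10⁻⁸×0.746289×(1022)⁴ = 4.62×10⁴ W.

λ_max ≈ 2.84×10³ nm; P ≈ 4.62×10⁴ W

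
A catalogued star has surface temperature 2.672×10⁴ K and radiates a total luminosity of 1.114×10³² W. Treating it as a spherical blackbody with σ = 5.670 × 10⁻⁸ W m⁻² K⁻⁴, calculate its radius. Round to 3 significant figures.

L = 4πR²σT⁴ ⇒ R = √(L/(4πσT⁴)).
σT⁴ = 2.89021×10¹⁰ W/m², so R = √(1.114×10³²/(4π×2.89021×10¹⁰)) = 1.75×10¹⁰ m.

R ≈ 1.75×10¹⁰ m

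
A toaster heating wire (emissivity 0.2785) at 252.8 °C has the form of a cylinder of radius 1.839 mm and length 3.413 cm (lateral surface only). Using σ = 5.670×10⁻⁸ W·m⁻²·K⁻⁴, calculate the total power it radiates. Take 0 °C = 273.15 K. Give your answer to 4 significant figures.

P ≈ 0.4765 W

T = 252.8 °C + 273.15 = 525.95 K.
Lateral area A = 2πrL = 2π×1.839×10⁻³×0.03413 = 3.94365×10⁻⁴ m².
P = εσAT⁴ = 0.2785 × 5.670×10⁻⁸ × 3.94365×10⁻⁴ × (525.95)⁴ = 0.4765 W.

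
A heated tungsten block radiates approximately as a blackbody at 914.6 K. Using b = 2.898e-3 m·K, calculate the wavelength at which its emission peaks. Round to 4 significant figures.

Wien's displacement law: λ_max = b/T = (2.898×10⁻³ m·K)/(914.6 K) = 3.1686×10⁻⁶ m.
That is 3.169 μm, in the infrared range.

λ_max ≈ 3.169 μm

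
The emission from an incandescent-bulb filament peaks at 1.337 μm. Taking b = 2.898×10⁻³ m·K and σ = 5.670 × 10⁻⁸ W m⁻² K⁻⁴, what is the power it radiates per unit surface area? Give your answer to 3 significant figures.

I ≈ 1.25×10⁶ W/m²

Wien's law: T = b/λ_max = 2.898×10⁻³/1.337×10⁻⁶ = 2167.54 K.
Then I = σT⁴ = 5.670×10⁻⁸×(2167.54)⁴ = 1.25×10⁶ W/m².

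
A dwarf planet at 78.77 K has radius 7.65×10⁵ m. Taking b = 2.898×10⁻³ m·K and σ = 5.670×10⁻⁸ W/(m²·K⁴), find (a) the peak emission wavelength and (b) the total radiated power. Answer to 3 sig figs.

(a) λ_max = b/T = 2.898×10⁻³/78.77 = 3.679×10⁻⁵ m = 36.8 μm.
Surface area A = 4πR² = 4π(7.65×10⁵ m)² = 7.35415×10¹² m².
(b) P = σAT⁴ = 5.670×10⁻⁸×7.35415×10¹²×(78.77)⁴ = 1.61×10¹³ W.

λ_max ≈ 36.8 μm; P ≈ 1.61×10¹³ W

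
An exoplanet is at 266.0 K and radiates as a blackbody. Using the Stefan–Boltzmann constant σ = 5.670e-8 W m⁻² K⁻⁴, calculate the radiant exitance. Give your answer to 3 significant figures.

I ≈ 284 W/m²

Stefan–Boltzmann: I = σT⁴ = 5.670×10⁻⁸ × (266.0)⁴ = 284 W/m².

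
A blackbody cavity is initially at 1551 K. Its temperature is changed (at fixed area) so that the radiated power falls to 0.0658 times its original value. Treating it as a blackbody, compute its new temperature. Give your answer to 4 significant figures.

T₂ ≈ 785.5 K

P ∝ T⁴, so T₂/T₁ = (P₂/P₁)^(1/4) = (0.0658)^(1/4) = 0.506473.
T₂ = 1551 × 0.506473 = 785.5 K.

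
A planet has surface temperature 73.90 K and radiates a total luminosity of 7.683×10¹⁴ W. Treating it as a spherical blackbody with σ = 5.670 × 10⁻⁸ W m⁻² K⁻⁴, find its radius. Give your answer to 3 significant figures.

L = 4πR²σT⁴ ⇒ R = √(L/(4πσT⁴)).
σT⁴ = 1.69107 W/m², so R = √(7.683×10¹⁴/(4π×1.69107)) = 6.01×10⁶ m.

R ≈ 6.01×10⁶ m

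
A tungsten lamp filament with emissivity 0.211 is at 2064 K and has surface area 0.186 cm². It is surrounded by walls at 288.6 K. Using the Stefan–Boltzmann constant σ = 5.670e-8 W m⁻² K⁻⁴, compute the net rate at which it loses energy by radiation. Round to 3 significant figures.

Net loss ≈ 4.04 W

Area A = 0.186 cm² = 1.86×10⁻⁵ m².
Net radiated power P_net = εσA(T⁴ − T₀⁴) = 0.211×5.670×10⁻⁸×1.86×10⁻⁵×(2064⁴ − 288.6⁴).
T⁴ − T₀⁴ = 1.81484×10¹³ − 6.93722×10⁹ = 1.81415×10¹³ K⁴, so P_net = 4.04 W.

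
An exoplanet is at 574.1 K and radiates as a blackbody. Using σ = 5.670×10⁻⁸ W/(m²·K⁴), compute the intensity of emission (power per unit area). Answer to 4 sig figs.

Stefan–Boltzmann: I = σT⁴ = 5.670×10⁻⁸ × (574.1)⁴ = 6159 W/m².

I ≈ 6159 W/m²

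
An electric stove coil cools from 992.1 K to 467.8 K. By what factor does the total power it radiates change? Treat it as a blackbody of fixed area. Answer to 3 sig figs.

P₂/P₁ ≈ 0.0494

P ∝ T⁴, so P₂/P₁ = (T₂/T₁)⁴ = (467.8/992.1)⁴ = (0.471525)⁴ = 0.0494.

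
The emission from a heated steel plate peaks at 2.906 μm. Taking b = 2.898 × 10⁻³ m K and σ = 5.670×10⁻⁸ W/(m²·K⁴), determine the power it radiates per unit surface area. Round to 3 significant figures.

Wien's law: T = b/λ_max = 2.898×10⁻³/2.906×10⁻⁶ = 997.247 K.
Then I = σT⁴ = 5.670×10⁻⁸×(997.247)⁴ = 5.61×10⁴ W/m².

I ≈ 5.61×10⁴ W/m²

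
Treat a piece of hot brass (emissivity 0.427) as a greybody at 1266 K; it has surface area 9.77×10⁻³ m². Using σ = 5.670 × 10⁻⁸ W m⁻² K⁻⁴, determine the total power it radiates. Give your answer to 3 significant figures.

P ≈ 608 W

Area A = 9.77×10⁻³ m².
P = εσAT⁴ = 0.427 × 5.670×10⁻⁸ × 9.77×10⁻³ × (1266)⁴ = 608 W.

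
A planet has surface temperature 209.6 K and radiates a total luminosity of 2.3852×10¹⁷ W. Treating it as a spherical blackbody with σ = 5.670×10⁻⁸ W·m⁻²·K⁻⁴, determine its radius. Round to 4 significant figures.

R ≈ 1.317×10⁷ m

L = 4πR²σT⁴ ⇒ R = √(L/(4πσT⁴)).
σT⁴ = 109.433 W/m², so R = √(2.3852×10¹⁷/(4π×109.433)) = 1.317×10⁷ m.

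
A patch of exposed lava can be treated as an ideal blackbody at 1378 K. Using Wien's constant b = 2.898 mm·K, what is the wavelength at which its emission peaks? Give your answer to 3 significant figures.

Wien's displacement law: λ_max = b/T = (2.898×10⁻³ m·K)/(1378 K) = 2.103×10⁻⁶ m.
That is 2.10 μm, in the infrared range.

λ_max ≈ 2.10 μm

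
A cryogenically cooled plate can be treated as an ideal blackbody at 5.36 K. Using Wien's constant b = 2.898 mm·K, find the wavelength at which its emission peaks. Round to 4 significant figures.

λ_max ≈ 0.5407 mm

Wien's displacement law: λ_max = b/T = (2.898×10⁻³ m·K)/(5.36 K) = 5.4067×10⁻⁴ m.
That is 0.5407 mm, in the infrared range.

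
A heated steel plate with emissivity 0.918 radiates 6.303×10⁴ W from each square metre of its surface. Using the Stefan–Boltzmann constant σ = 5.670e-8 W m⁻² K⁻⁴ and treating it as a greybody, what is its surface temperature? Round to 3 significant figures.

I = εσT⁴, so T = (I/εσ)^(1/4) = (6.303×10⁴/(0.918×5.670×10⁻⁸))^(1/4) = 1.05×10³ K.

T ≈ 1.05×10³ K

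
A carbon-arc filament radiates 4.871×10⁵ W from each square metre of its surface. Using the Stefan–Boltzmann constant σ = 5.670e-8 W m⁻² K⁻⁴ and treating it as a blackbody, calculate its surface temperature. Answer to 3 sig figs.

T ≈ 1.71×10³ K

I = σT⁴, so T = (I/σ)^(1/4) = (4.871×10⁵/(5.670×10⁻⁸))^(1/4) = 1.71×10³ K.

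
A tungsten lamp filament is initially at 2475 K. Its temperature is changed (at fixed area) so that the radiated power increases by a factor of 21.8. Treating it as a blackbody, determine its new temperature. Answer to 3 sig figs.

T₂ ≈ 5.35×10³ K

P ∝ T⁴, so T₂/T₁ = (P₂/P₁)^(1/4) = (21.8)^(1/4) = 2.16080.
T₂ = 2475 × 2.16080 = 5.35×10³ K.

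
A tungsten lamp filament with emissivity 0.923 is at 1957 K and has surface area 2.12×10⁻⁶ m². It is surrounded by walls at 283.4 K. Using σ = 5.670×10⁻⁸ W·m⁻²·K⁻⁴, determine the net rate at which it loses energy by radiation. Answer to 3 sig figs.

Net loss ≈ 1.63 W

Area A = 2.12×10⁻⁶ m².
Net radiated power P_net = εσA(T⁴ − T₀⁴) = 0.923×5.670×10⁻⁸×2.12×10⁻⁶×(1957⁴ − 283.4⁴).
T⁴ − T₀⁴ = 1.46677×10¹³ − 6.45059×10⁹ = 1.46612×10¹³ K⁴, so P_net = 1.63 W.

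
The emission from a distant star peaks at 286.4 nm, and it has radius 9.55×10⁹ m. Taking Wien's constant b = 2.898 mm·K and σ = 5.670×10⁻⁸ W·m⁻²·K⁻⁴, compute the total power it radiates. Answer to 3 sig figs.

P ≈ 6.81×10²⁹ W

Wien's law: T = b/λ_max = 2.898×10⁻³/2.864×10⁻⁷ = 10118.7 K.
Surface area A = 4πR² = 4π(9.55×10⁹ m)² = 1.14608×10²¹ m².
Then P = σAT⁴ = 5.670×10⁻⁸×1.14608×10²¹×(10118.7)⁴ = 6.81×10²⁹ W.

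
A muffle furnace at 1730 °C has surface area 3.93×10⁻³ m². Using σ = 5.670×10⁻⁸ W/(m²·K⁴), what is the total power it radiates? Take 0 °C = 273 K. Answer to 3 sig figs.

T = 1730 °C + 273 = 2003 K.
Area A = 3.93×10⁻³ m².
P = σAT⁴ = 5.670×10⁻⁸ × 3.93×10⁻³ × (2003)⁴ = 3.59×10³ W.

P ≈ 3.59×10³ W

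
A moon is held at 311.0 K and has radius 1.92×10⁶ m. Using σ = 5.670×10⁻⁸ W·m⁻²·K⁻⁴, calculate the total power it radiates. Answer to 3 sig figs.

P ≈ 2.46×10¹⁶ W

Surface area A = 4πR² = 4π(1.92×10⁶ m)² = 4.63247×10¹³ m².
P = σAT⁴ = 5.670×10⁻⁸ × 4.63247×10¹³ × (311.0)⁴ = 2.46×10¹⁶ W.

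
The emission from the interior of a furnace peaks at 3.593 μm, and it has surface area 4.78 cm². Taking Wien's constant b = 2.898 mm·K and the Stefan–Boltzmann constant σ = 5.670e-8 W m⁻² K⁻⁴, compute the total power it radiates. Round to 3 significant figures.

Wien's law: T = b/λ_max = 2.898×10⁻³/3.593×10⁻⁶ = 806.568 K.
Area A = 4.78 cm² = 4.78×10⁻⁴ m².
Then P = σAT⁴ = 5.670×10⁻⁸×4.78×10⁻⁴×(806.568)⁴ = 11.5 W.

P ≈ 11.5 W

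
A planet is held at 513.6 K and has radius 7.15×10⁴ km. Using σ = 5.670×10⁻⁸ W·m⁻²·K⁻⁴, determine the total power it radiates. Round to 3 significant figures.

P ≈ 2.53×10²⁰ W

Surface area A = 4πR² = 4π(7.15×10⁷ m)² = 6.42424×10¹⁶ m².
P = σAT⁴ = 5.670×10⁻⁸ × 6.42424×10¹⁶ × (513.6)⁴ = 2.53×10²⁰ W.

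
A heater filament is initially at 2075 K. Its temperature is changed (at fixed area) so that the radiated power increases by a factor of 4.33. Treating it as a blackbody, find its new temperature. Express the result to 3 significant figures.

T₂ ≈ 2.99×10³ K

P ∝ T⁴, so T₂/T₁ = (P₂/P₁)^(1/4) = (4.33)^(1/4) = 1.44252.
T₂ = 2075 × 1.44252 = 2.99×10³ K.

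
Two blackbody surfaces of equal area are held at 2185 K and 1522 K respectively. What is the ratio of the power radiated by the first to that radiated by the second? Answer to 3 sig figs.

With equal areas, P₁/P₂ = (T₁/T₂)⁴ = (2185/1522)⁴ = 4.25.

P₁/P₂ ≈ 4.25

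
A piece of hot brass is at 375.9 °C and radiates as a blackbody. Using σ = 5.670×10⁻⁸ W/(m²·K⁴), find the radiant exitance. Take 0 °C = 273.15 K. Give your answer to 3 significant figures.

T = 375.9 °C + 273.15 = 649.05 K.
Stefan–Boltzmann: I = σT⁴ = 5.670×10⁻⁸ × (649.05)⁴ = 1.01×10⁴ W/m².

I ≈ 1.01×10⁴ W/m²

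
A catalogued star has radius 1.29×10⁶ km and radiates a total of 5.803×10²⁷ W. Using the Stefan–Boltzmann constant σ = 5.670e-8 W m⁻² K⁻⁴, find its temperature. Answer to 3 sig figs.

Surface area A = 4πR² = 4π(1.29×10⁹ m)² = 2.09117×10¹⁹ m².
P = σAT⁴ ⇒ T = (P/(σA))^(1/4) = (5.803×10²⁷/(5.670×10⁻⁸×2.09117×10¹⁹))^(1/4) = 8.36×10³ K.

T ≈ 8.36×10³ K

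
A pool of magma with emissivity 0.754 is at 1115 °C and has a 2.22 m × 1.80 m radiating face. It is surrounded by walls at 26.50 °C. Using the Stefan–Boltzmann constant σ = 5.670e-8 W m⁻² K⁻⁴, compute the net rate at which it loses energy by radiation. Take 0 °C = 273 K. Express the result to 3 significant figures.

Net loss ≈ 6.33×10⁵ W

T = 1115 °C + 273 = 1388 K.
Surroundings: T = 26.50 °C + 273 = 299.50 K.
Area A = 2.22 × 1.80 = 3.996 m².
Net radiated power P_net = εσA(T⁴ − T₀⁴) = 0.754×5.670×10⁻⁸×3.996×(1388⁴ − 299.50⁴).
T⁴ − T₀⁴ = 3.71157×10¹² − 8.04613×10⁹ = 3.70352×10¹² K⁴, so P_net = 6.33×10⁵ W.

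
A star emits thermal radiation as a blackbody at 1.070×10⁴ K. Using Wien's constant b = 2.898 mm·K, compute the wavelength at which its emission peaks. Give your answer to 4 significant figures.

λ_max ≈ 270.8 nm

Wien's displacement law: λ_max = b/T = (2.898×10⁻³ m·K)/(1.070×10⁴ K) = 2.7084×10⁻⁷ m.
That is 270.8 nm, in the ultraviolet range.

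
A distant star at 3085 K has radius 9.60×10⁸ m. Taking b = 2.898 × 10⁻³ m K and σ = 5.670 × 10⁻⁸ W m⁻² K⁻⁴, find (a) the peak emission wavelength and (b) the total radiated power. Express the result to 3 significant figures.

(a) λ_max = b/T = 2.898×10⁻³/3085 = 9.394×10⁻⁷ m = 939 nm.
Surface area A = 4πR² = 4π(9.60×10⁸ m)² = 1.15812×10¹⁹ m².
(b) P = σAT⁴ = 5.670×10⁻⁸×1.15812×10¹⁹×(3085)⁴ = 5.95×10²⁵ W.

λ_max ≈ 939 nm; P ≈ 5.95×10²⁵ W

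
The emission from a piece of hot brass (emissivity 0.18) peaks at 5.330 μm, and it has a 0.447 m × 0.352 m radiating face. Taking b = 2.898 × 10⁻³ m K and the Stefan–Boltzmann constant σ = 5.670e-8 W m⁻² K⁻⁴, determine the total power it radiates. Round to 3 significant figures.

P ≈ 140 W

Wien's law: T = b/λ_max = 2.898×10⁻³/5.330×10⁻⁶ = 543.715 K.
Area A = 0.447 × 0.352 = 0.157344 m².
Then P = εσAT⁴ = 0.18×5.670×10⁻⁸×0.157344×(543.715)⁴ = 140 W.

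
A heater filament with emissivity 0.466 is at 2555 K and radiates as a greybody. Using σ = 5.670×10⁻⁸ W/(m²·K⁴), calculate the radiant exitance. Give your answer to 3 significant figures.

Stefan–Boltzmann: I = εσT⁴ = 0.466 × 5.670×10⁻⁸ × (2555)⁴ = 1.13×10⁶ W/m².

I ≈ 1.13×10⁶ W/m²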